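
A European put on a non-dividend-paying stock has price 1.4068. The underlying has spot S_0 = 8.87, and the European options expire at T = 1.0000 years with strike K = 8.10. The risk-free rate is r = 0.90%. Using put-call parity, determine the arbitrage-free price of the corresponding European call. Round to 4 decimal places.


Put-call parity: C - P = S_0 * exp(-qT) - K * exp(-rT).
S_0 * exp(-qT) = 8.8700 * 1.00000000 = 8.87000000
K * exp(-rT) = 8.1000 * 0.99104038 = 8.02742707
C = P + S*exp(-qT) - K*exp(-rT)
C = 1.4068 + 8.87000000 - 8.02742707 = 2.2494

Answer: Call price = 2.2494


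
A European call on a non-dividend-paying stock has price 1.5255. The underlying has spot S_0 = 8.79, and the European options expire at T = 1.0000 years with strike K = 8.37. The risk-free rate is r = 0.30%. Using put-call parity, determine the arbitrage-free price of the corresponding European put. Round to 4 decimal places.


Answer: Put price = 1.0804

Derivation:
Put-call parity: C - P = S_0 * exp(-qT) - K * exp(-rT).
S_0 * exp(-qT) = 8.7900 * 1.00000000 = 8.79000000
K * exp(-rT) = 8.3700 * 0.99700450 = 8.34492763
P = C - S*exp(-qT) + K*exp(-rT)
P = 1.5255 - 8.79000000 + 8.34492763 = 1.0804


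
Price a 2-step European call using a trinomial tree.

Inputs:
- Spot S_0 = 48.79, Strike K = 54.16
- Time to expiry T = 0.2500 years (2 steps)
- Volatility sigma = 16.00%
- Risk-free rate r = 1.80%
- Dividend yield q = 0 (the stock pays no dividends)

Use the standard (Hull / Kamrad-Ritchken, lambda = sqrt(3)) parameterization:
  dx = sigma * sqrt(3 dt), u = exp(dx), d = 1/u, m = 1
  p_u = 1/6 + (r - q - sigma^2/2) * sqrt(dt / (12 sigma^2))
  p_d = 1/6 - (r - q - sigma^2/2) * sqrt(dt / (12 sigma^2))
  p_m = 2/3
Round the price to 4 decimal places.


Answer: Price = V(0,0) = 0.1493

Derivation:
dt = T/N = 0.125000; dx = sigma*sqrt(3*dt) = 0.097980
u = exp(dx) = 1.102940; d = 1/u = 0.906667
p_u = 0.169984, p_m = 0.666667, p_d = 0.163350
Discount per step: exp(-r*dt) = 0.997753
Stock lattice S(k, j) with j the centered position index:
  k=0: S(0,+0) = 48.7900
  k=1: S(1,-1) = 44.2363; S(1,+0) = 48.7900; S(1,+1) = 53.8125
  k=2: S(2,-2) = 40.1076; S(2,-1) = 44.2363; S(2,+0) = 48.7900; S(2,+1) = 53.8125; S(2,+2) = 59.3519
Terminal payoffs V(N, j) = max(S_T - K, 0):
  V(2,-2) = 0.000000; V(2,-1) = 0.000000; V(2,+0) = 0.000000; V(2,+1) = 0.000000; V(2,+2) = 5.191925
Backward induction: V(k, j) = exp(-r*dt) * [p_u * V(k+1, j+1) + p_m * V(k+1, j) + p_d * V(k+1, j-1)]
  V(1,-1) = exp(-r*dt) * [p_u*0.000000 + p_m*0.000000 + p_d*0.000000] = 0.000000
  V(1,+0) = exp(-r*dt) * [p_u*0.000000 + p_m*0.000000 + p_d*0.000000] = 0.000000
  V(1,+1) = exp(-r*dt) * [p_u*5.191925 + p_m*0.000000 + p_d*0.000000] = 0.880559
  V(0,+0) = exp(-r*dt) * [p_u*0.880559 + p_m*0.000000 + p_d*0.000000] = 0.149344


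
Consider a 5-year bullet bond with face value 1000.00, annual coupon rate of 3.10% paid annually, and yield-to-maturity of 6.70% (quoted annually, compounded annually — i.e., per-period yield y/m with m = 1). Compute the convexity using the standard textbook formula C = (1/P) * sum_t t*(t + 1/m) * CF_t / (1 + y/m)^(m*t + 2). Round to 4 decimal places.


Answer: Convexity = 24.1161

Derivation:
Coupon per period c = face * coupon_rate / m = 31.000000
Periods per year m = 1; per-period yield y/m = 0.067000
Number of cashflows N = 5
Cashflows (t years, CF_t, discount factor 1/(1+y/m)^(m*t), PV):
  t = 1.0000: CF_t = 31.000000, DF = 0.937207, PV = 29.053421
  t = 2.0000: CF_t = 31.000000, DF = 0.878357, PV = 27.229073
  t = 3.0000: CF_t = 31.000000, DF = 0.823203, PV = 25.519281
  t = 4.0000: CF_t = 31.000000, DF = 0.771511, PV = 23.916852
  t = 5.0000: CF_t = 1031.000000, DF = 0.723066, PV = 745.480981
Price P = sum_t PV_t = 851.199608
Convexity numerator sum_t t*(t + 1/m) * CF_t / (1+y/m)^(m*t + 2):
  t = 1.0000: term = 51.038562
  t = 2.0000: term = 143.501112
  t = 3.0000: term = 268.980529
  t = 4.0000: term = 420.150779
  t = 5.0000: term = 19643.957417
Convexity = (1/P) * sum = 20527.628399 / 851.199608 = 24.116116


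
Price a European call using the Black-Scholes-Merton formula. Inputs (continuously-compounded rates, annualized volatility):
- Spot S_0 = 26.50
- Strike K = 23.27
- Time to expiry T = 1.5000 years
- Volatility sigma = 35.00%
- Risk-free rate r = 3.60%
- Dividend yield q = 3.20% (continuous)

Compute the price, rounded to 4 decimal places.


d1 = (ln(S/K) + (r - q + 0.5*sigma^2) * T) / (sigma * sqrt(T)) = 0.53155037
d2 = d1 - sigma * sqrt(T) = 0.10288966
exp(-rT) = 0.94743211; exp(-qT) = 0.95313379
C = S_0 * exp(-qT) * N(d1) - K * exp(-rT) * N(d2)
N(d1) = 0.70248128; N(d2) = 0.54097473
C = 26.5000 * 0.95313379 * 0.70248128 - 23.2700 * 0.94743211 * 0.54097473 = 5.8166

Answer: Price = 5.8166


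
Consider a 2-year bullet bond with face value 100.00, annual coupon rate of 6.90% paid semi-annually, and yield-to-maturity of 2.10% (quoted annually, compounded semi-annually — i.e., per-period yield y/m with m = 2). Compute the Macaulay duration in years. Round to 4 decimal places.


Coupon per period c = face * coupon_rate / m = 3.450000
Periods per year m = 2; per-period yield y/m = 0.010500
Number of cashflows N = 4
Cashflows (t years, CF_t, discount factor 1/(1+y/m)^(m*t), PV):
  t = 0.5000: CF_t = 3.450000, DF = 0.989609, PV = 3.414151
  t = 1.0000: CF_t = 3.450000, DF = 0.979326, PV = 3.378675
  t = 1.5000: CF_t = 3.450000, DF = 0.969150, PV = 3.343568
  t = 2.0000: CF_t = 103.450000, DF = 0.959080, PV = 99.216802
Price P = sum_t PV_t = 109.353196
Macaulay numerator sum_t t * PV_t:
  t * PV_t at t = 0.5000: 1.707076
  t * PV_t at t = 1.0000: 3.378675
  t * PV_t at t = 1.5000: 5.015352
  t * PV_t at t = 2.0000: 198.433604
Macaulay duration D = (sum_t t * PV_t) / P = 208.534706 / 109.353196 = 1.906983

Answer: Macaulay duration = 1.9070 years


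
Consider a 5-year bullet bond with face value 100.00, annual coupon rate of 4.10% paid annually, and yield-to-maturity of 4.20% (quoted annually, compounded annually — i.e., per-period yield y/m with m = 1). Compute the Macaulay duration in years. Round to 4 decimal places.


Answer: Macaulay duration = 4.6204 years

Derivation:
Coupon per period c = face * coupon_rate / m = 4.100000
Periods per year m = 1; per-period yield y/m = 0.042000
Number of cashflows N = 5
Cashflows (t years, CF_t, discount factor 1/(1+y/m)^(m*t), PV):
  t = 1.0000: CF_t = 4.100000, DF = 0.959693, PV = 3.934741
  t = 2.0000: CF_t = 4.100000, DF = 0.921010, PV = 3.776143
  t = 3.0000: CF_t = 4.100000, DF = 0.883887, PV = 3.623938
  t = 4.0000: CF_t = 4.100000, DF = 0.848260, PV = 3.477867
  t = 5.0000: CF_t = 104.100000, DF = 0.814069, PV = 84.744620
Price P = sum_t PV_t = 99.557308
Macaulay numerator sum_t t * PV_t:
  t * PV_t at t = 1.0000: 3.934741
  t * PV_t at t = 2.0000: 7.552286
  t * PV_t at t = 3.0000: 10.871813
  t * PV_t at t = 4.0000: 13.911468
  t * PV_t at t = 5.0000: 423.723098
Macaulay duration D = (sum_t t * PV_t) / P = 459.993406 / 99.557308 = 4.620388


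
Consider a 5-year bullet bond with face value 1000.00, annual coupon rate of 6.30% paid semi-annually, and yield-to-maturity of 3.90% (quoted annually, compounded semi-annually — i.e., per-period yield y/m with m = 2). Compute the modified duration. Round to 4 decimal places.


Coupon per period c = face * coupon_rate / m = 31.500000
Periods per year m = 2; per-period yield y/m = 0.019500
Number of cashflows N = 10
Cashflows (t years, CF_t, discount factor 1/(1+y/m)^(m*t), PV):
  t = 0.5000: CF_t = 31.500000, DF = 0.980873, PV = 30.897499
  t = 1.0000: CF_t = 31.500000, DF = 0.962112, PV = 30.306522
  t = 1.5000: CF_t = 31.500000, DF = 0.943709, PV = 29.726848
  t = 2.0000: CF_t = 31.500000, DF = 0.925659, PV = 29.158262
  t = 2.5000: CF_t = 31.500000, DF = 0.907954, PV = 28.600551
  t = 3.0000: CF_t = 31.500000, DF = 0.890588, PV = 28.053508
  t = 3.5000: CF_t = 31.500000, DF = 0.873553, PV = 27.516928
  t = 4.0000: CF_t = 31.500000, DF = 0.856845, PV = 26.990611
  t = 4.5000: CF_t = 31.500000, DF = 0.840456, PV = 26.474361
  t = 5.0000: CF_t = 1031.500000, DF = 0.824380, PV = 850.348463
Price P = sum_t PV_t = 1108.073552
First compute Macaulay numerator sum_t t * PV_t:
  t * PV_t at t = 0.5000: 15.448749
  t * PV_t at t = 1.0000: 30.306522
  t * PV_t at t = 1.5000: 44.590272
  t * PV_t at t = 2.0000: 58.316524
  t * PV_t at t = 2.5000: 71.501378
  t * PV_t at t = 3.0000: 84.160523
  t * PV_t at t = 3.5000: 96.309247
  t * PV_t at t = 4.0000: 107.962443
  t * PV_t at t = 4.5000: 119.134623
  t * PV_t at t = 5.0000: 4251.742316
Macaulay duration D = 4879.472598 / 1108.073552 = 4.403564
Modified duration = D / (1 + y/m) = 4.403564 / (1 + 0.019500) = 4.319337

Answer: Modified duration = 4.3193


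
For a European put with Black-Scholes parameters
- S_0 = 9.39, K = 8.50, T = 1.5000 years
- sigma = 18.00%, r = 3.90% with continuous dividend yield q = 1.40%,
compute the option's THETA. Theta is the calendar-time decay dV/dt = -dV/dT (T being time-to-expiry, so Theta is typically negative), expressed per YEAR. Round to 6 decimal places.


d1 = 0.7320305981; d2 = 0.5115765212
phi(d1) = 0.3051740738; exp(-qT) = 0.9792189646; exp(-rT) = 0.9431782404
Theta = -S*exp(-qT)*phi(d1)*sigma/(2*sqrt(T)) + r*K*exp(-rT)*N(-d2) - q*S*exp(-qT)*N(-d1)
N(-d1) = 0.2320749460; N(-d2) = 0.3044737105; sqrt(T) = 1.2247448714
Term 1 = -9.3900 * 0.9792189646 * 0.3051740738 * 0.1800 / (2 * 1.2247448714) = -0.2062005993
Term 2 = 0.0390 * 8.5000 * 0.9431782404 * 0.3044737105 = 0.0951978424
Term 3 = -0.0140 * 9.3900 * 0.9792189646 * 0.2320749460 = -0.0298745727
Theta = -0.2062005993 + (0.0951978424) + (-0.0298745727) = -0.140877

Answer: Theta = -0.140877


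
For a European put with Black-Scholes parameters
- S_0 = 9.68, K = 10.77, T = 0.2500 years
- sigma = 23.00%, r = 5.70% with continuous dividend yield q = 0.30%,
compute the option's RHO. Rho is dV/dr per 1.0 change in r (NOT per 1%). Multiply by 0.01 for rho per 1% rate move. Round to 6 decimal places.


Answer: Rho = -2.142877

Derivation:
d1 = -0.7529573033; d2 = -0.8679573033
phi(d1) = 0.3004689424; exp(-qT) = 0.9992502812; exp(-rT) = 0.9858510507
N(-d2) = 0.8072911465
Rho = -K*T*exp(-rT)*N(-d2) = -10.7700 * 0.2500 * 0.9858510507 * 0.8072911465 = -2.142877


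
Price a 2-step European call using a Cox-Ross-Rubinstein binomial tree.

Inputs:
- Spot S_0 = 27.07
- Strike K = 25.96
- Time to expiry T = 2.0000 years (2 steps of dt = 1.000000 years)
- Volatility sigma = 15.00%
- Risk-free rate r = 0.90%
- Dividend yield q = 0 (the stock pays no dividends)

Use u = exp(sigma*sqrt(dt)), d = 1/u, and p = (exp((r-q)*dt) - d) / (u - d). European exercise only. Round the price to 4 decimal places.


dt = T/N = 1.000000
u = exp(sigma*sqrt(dt)) = 1.161834; d = 1/u = 0.860708
p = (exp((r-q)*dt) - d) / (u - d) = 0.492593
Discount per step: exp(-r*dt) = 0.991040
Stock lattice S(k, i) with i counting down-moves:
  k=0: S(0,0) = 27.0700
  k=1: S(1,0) = 31.4509; S(1,1) = 23.2994
  k=2: S(2,0) = 36.5407; S(2,1) = 27.0700; S(2,2) = 20.0539
Terminal payoffs V(N, i) = max(S_T - K, 0):
  V(2,0) = 10.580678; V(2,1) = 1.110000; V(2,2) = 0.000000
Backward induction: V(k, i) = exp(-r*dt) * [p * V(k+1, i) + (1-p) * V(k+1, i+1)].
  V(1,0) = exp(-r*dt) * [p*10.580678 + (1-p)*1.110000] = 5.723445
  V(1,1) = exp(-r*dt) * [p*1.110000 + (1-p)*0.000000] = 0.541879
  V(0,0) = exp(-r*dt) * [p*5.723445 + (1-p)*0.541879] = 3.066558

Answer: Price = V(0,0) = 3.0666


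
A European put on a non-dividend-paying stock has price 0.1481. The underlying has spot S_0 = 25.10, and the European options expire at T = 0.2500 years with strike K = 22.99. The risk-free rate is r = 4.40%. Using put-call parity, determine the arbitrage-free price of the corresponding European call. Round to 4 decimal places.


Put-call parity: C - P = S_0 * exp(-qT) - K * exp(-rT).
S_0 * exp(-qT) = 25.1000 * 1.00000000 = 25.10000000
K * exp(-rT) = 22.9900 * 0.98906028 = 22.73849581
C = P + S*exp(-qT) - K*exp(-rT)
C = 0.1481 + 25.10000000 - 22.73849581 = 2.5096

Answer: Call price = 2.5096


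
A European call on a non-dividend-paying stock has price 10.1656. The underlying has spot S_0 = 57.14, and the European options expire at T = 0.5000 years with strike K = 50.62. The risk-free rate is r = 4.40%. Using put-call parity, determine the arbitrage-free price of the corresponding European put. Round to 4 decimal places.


Answer: Put price = 2.5441

Derivation:
Put-call parity: C - P = S_0 * exp(-qT) - K * exp(-rT).
S_0 * exp(-qT) = 57.1400 * 1.00000000 = 57.14000000
K * exp(-rT) = 50.6200 * 0.97824024 = 49.51852070
P = C - S*exp(-qT) + K*exp(-rT)
P = 10.1656 - 57.14000000 + 49.51852070 = 2.5441


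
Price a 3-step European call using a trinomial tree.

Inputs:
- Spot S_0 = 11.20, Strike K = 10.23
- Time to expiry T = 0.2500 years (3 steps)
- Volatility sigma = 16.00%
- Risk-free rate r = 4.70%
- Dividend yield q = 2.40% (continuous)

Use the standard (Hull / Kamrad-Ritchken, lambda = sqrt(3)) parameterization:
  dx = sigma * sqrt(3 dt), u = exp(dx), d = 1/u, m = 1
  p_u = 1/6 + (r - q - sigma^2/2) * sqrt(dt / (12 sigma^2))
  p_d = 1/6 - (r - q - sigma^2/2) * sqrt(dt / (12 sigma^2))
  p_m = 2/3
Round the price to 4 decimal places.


dt = T/N = 0.083333; dx = sigma*sqrt(3*dt) = 0.080000
u = exp(dx) = 1.083287; d = 1/u = 0.923116
p_u = 0.171979, p_m = 0.666667, p_d = 0.161354
Discount per step: exp(-r*dt) = 0.996091
Stock lattice S(k, j) with j the centered position index:
  k=0: S(0,+0) = 11.2000
  k=1: S(1,-1) = 10.3389; S(1,+0) = 11.2000; S(1,+1) = 12.1328
  k=2: S(2,-2) = 9.5440; S(2,-1) = 10.3389; S(2,+0) = 11.2000; S(2,+1) = 12.1328; S(2,+2) = 13.1433
  k=3: S(3,-3) = 8.8102; S(3,-2) = 9.5440; S(3,-1) = 10.3389; S(3,+0) = 11.2000; S(3,+1) = 12.1328; S(3,+2) = 13.1433; S(3,+3) = 14.2380
Terminal payoffs V(N, j) = max(S_T - K, 0):
  V(3,-3) = 0.000000; V(3,-2) = 0.000000; V(3,-1) = 0.108903; V(3,+0) = 0.970000; V(3,+1) = 1.902815; V(3,+2) = 2.913322; V(3,+3) = 4.007990
Backward induction: V(k, j) = exp(-r*dt) * [p_u * V(k+1, j+1) + p_m * V(k+1, j) + p_d * V(k+1, j-1)]
  V(2,-2) = exp(-r*dt) * [p_u*0.108903 + p_m*0.000000 + p_d*0.000000] = 0.018656
  V(2,-1) = exp(-r*dt) * [p_u*0.970000 + p_m*0.108903 + p_d*0.000000] = 0.238486
  V(2,+0) = exp(-r*dt) * [p_u*1.902815 + p_m*0.970000 + p_d*0.108903] = 0.987607
  V(2,+1) = exp(-r*dt) * [p_u*2.913322 + p_m*1.902815 + p_d*0.970000] = 1.918559
  V(2,+2) = exp(-r*dt) * [p_u*4.007990 + p_m*2.913322 + p_d*1.902815] = 2.927046
  V(1,-1) = exp(-r*dt) * [p_u*0.987607 + p_m*0.238486 + p_d*0.018656] = 0.330552
  V(1,+0) = exp(-r*dt) * [p_u*1.918559 + p_m*0.987607 + p_d*0.238486] = 1.022824
  V(1,+1) = exp(-r*dt) * [p_u*2.927046 + p_m*1.918559 + p_d*0.987607] = 1.934194
  V(0,+0) = exp(-r*dt) * [p_u*1.934194 + p_m*1.022824 + p_d*0.330552] = 1.063685

Answer: Price = V(0,0) = 1.0637


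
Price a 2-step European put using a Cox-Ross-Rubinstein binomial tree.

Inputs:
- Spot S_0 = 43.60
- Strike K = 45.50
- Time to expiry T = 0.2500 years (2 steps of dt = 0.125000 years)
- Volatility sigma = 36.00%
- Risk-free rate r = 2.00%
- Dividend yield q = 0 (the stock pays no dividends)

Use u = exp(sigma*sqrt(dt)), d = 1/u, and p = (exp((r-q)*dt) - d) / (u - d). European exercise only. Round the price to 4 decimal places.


dt = T/N = 0.125000
u = exp(sigma*sqrt(dt)) = 1.135734; d = 1/u = 0.880488
p = (exp((r-q)*dt) - d) / (u - d) = 0.478030
Discount per step: exp(-r*dt) = 0.997503
Stock lattice S(k, i) with i counting down-moves:
  k=0: S(0,0) = 43.6000
  k=1: S(1,0) = 49.5180; S(1,1) = 38.3893
  k=2: S(2,0) = 56.2393; S(2,1) = 43.6000; S(2,2) = 33.8013
Terminal payoffs V(N, i) = max(K - S_T, 0):
  V(2,0) = 0.000000; V(2,1) = 1.900000; V(2,2) = 11.698719
Backward induction: V(k, i) = exp(-r*dt) * [p * V(k+1, i) + (1-p) * V(k+1, i+1)].
  V(1,0) = exp(-r*dt) * [p*0.000000 + (1-p)*1.900000] = 0.989267
  V(1,1) = exp(-r*dt) * [p*1.900000 + (1-p)*11.698719] = 6.997125
  V(0,0) = exp(-r*dt) * [p*0.989267 + (1-p)*6.997125] = 4.114890

Answer: Price = V(0,0) = 4.1149


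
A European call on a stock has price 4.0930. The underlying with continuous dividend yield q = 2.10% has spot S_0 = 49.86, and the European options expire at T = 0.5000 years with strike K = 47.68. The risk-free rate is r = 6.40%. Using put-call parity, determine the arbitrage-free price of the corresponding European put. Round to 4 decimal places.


Answer: Put price = 0.9322

Derivation:
Put-call parity: C - P = S_0 * exp(-qT) - K * exp(-rT).
S_0 * exp(-qT) = 49.8600 * 0.98955493 = 49.33920894
K * exp(-rT) = 47.6800 * 0.96850658 = 46.17839383
P = C - S*exp(-qT) + K*exp(-rT)
P = 4.0930 - 49.33920894 + 46.17839383 = 0.9322


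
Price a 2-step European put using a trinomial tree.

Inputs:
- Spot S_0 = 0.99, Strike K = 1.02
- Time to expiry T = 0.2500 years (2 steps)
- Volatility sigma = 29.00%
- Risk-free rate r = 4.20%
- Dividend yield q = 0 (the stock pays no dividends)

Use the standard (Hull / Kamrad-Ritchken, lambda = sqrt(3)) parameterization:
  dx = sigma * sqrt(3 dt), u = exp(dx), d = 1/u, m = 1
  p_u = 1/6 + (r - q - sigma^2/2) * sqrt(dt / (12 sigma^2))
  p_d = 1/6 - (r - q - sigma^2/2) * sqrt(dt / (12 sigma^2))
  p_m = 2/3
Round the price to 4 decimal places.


Answer: Price = V(0,0) = 0.0658

Derivation:
dt = T/N = 0.125000; dx = sigma*sqrt(3*dt) = 0.177588
u = exp(dx) = 1.194333; d = 1/u = 0.837287
p_u = 0.166649, p_m = 0.666667, p_d = 0.166684
Discount per step: exp(-r*dt) = 0.994764
Stock lattice S(k, j) with j the centered position index:
  k=0: S(0,+0) = 0.9900
  k=1: S(1,-1) = 0.8289; S(1,+0) = 0.9900; S(1,+1) = 1.1824
  k=2: S(2,-2) = 0.6940; S(2,-1) = 0.8289; S(2,+0) = 0.9900; S(2,+1) = 1.1824; S(2,+2) = 1.4122
Terminal payoffs V(N, j) = max(K - S_T, 0):
  V(2,-2) = 0.325960; V(2,-1) = 0.191086; V(2,+0) = 0.030000; V(2,+1) = 0.000000; V(2,+2) = 0.000000
Backward induction: V(k, j) = exp(-r*dt) * [p_u * V(k+1, j+1) + p_m * V(k+1, j) + p_d * V(k+1, j-1)]
  V(1,-1) = exp(-r*dt) * [p_u*0.030000 + p_m*0.191086 + p_d*0.325960] = 0.185745
  V(1,+0) = exp(-r*dt) * [p_u*0.000000 + p_m*0.030000 + p_d*0.191086] = 0.051579
  V(1,+1) = exp(-r*dt) * [p_u*0.000000 + p_m*0.000000 + p_d*0.030000] = 0.004974
  V(0,+0) = exp(-r*dt) * [p_u*0.004974 + p_m*0.051579 + p_d*0.185745] = 0.065829


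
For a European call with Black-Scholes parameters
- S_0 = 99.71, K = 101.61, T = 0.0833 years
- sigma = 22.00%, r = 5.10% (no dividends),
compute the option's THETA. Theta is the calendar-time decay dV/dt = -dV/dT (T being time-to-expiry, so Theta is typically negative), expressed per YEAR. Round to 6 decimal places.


d1 = -0.1986244345; d2 = -0.2621202611
phi(d1) = 0.3911499197; exp(-qT) = 1.0000000000; exp(-rT) = 0.9957607113
Theta = -S*exp(-qT)*phi(d1)*sigma/(2*sqrt(T)) - r*K*exp(-rT)*N(d2) + q*S*exp(-qT)*N(d1)
N(d1) = 0.4212782692; N(d2) = 0.3966143633; sqrt(T) = 0.2886173938
Term 1 = -99.7100 * 1.0000000000 * 0.3911499197 * 0.2200 / (2 * 0.2886173938) = -14.8645630042
Term 2 = -0.0510 * 101.6100 * 0.9957607113 * 0.3966143633 = -2.0465862513
Term 3 = 0 (no dividend yield, q = 0)
Theta = -14.8645630042 + (-2.0465862513) + (0.0000000000) = -16.911149

Answer: Theta = -16.911149


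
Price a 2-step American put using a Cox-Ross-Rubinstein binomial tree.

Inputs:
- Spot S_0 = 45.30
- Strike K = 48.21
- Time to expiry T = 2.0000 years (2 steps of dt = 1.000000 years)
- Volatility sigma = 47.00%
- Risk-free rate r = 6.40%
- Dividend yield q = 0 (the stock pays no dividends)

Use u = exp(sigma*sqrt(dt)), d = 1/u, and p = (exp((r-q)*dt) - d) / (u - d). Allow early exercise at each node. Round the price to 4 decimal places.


dt = T/N = 1.000000
u = exp(sigma*sqrt(dt)) = 1.599994; d = 1/u = 0.625002
p = (exp((r-q)*dt) - d) / (u - d) = 0.452404
Discount per step: exp(-r*dt) = 0.938005
Stock lattice S(k, i) with i counting down-moves:
  k=0: S(0,0) = 45.3000
  k=1: S(1,0) = 72.4797; S(1,1) = 28.3126
  k=2: S(2,0) = 115.9672; S(2,1) = 45.3000; S(2,2) = 17.6954
Terminal payoffs V(N, i) = max(K - S_T, 0):
  V(2,0) = 0.000000; V(2,1) = 2.910000; V(2,2) = 30.514559
Backward induction: V(k, i) = exp(-r*dt) * [p * V(k+1, i) + (1-p) * V(k+1, i+1)]; then take max(V_cont, immediate exercise) for American.
  V(1,0) = exp(-r*dt) * [p*0.000000 + (1-p)*2.910000] = 1.494715; exercise = 0.000000; V(1,0) = max -> 1.494715
  V(1,1) = exp(-r*dt) * [p*2.910000 + (1-p)*30.514559] = 16.908618; exercise = 19.897397; V(1,1) = max -> 19.897397
  V(0,0) = exp(-r*dt) * [p*1.494715 + (1-p)*19.897397] = 10.854549; exercise = 2.910000; V(0,0) = max -> 10.854549

Answer: Price = V(0,0) = 10.8545


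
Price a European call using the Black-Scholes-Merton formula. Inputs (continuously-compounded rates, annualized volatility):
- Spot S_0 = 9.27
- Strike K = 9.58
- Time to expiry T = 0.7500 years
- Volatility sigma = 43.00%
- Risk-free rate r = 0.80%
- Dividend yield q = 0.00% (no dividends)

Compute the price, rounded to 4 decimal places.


Answer: Price = 1.2652

Derivation:
d1 = (ln(S/K) + (r - q + 0.5*sigma^2) * T) / (sigma * sqrt(T)) = 0.11397509
d2 = d1 - sigma * sqrt(T) = -0.25841584
exp(-rT) = 0.99401796; exp(-qT) = 1.00000000
C = S_0 * exp(-qT) * N(d1) - K * exp(-rT) * N(d2)
N(d1) = 0.54537123; N(d2) = 0.39804300
C = 9.2700 * 1.00000000 * 0.54537123 - 9.5800 * 0.99401796 * 0.39804300 = 1.2652


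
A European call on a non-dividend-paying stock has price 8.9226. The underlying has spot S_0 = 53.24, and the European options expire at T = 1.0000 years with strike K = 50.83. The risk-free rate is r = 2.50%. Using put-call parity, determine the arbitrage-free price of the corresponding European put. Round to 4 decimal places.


Answer: Put price = 5.2576

Derivation:
Put-call parity: C - P = S_0 * exp(-qT) - K * exp(-rT).
S_0 * exp(-qT) = 53.2400 * 1.00000000 = 53.24000000
K * exp(-rT) = 50.8300 * 0.97530991 = 49.57500283
P = C - S*exp(-qT) + K*exp(-rT)
P = 8.9226 - 53.24000000 + 49.57500283 = 5.2576


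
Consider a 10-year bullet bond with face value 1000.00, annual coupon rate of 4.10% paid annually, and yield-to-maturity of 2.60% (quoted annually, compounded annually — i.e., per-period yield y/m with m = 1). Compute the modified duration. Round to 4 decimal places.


Answer: Modified duration = 8.2966

Derivation:
Coupon per period c = face * coupon_rate / m = 41.000000
Periods per year m = 1; per-period yield y/m = 0.026000
Number of cashflows N = 10
Cashflows (t years, CF_t, discount factor 1/(1+y/m)^(m*t), PV):
  t = 1.0000: CF_t = 41.000000, DF = 0.974659, PV = 39.961014
  t = 2.0000: CF_t = 41.000000, DF = 0.949960, PV = 38.948356
  t = 3.0000: CF_t = 41.000000, DF = 0.925887, PV = 37.961361
  t = 4.0000: CF_t = 41.000000, DF = 0.902424, PV = 36.999377
  t = 5.0000: CF_t = 41.000000, DF = 0.879555, PV = 36.061771
  t = 6.0000: CF_t = 41.000000, DF = 0.857266, PV = 35.147925
  t = 7.0000: CF_t = 41.000000, DF = 0.835542, PV = 34.257237
  t = 8.0000: CF_t = 41.000000, DF = 0.814369, PV = 33.389120
  t = 9.0000: CF_t = 41.000000, DF = 0.793732, PV = 32.543002
  t = 10.0000: CF_t = 1041.000000, DF = 0.773618, PV = 805.336016
Price P = sum_t PV_t = 1130.605179
First compute Macaulay numerator sum_t t * PV_t:
  t * PV_t at t = 1.0000: 39.961014
  t * PV_t at t = 2.0000: 77.896713
  t * PV_t at t = 3.0000: 113.884083
  t * PV_t at t = 4.0000: 147.997509
  t * PV_t at t = 5.0000: 180.308856
  t * PV_t at t = 6.0000: 210.887551
  t * PV_t at t = 7.0000: 239.800658
  t * PV_t at t = 8.0000: 267.112958
  t * PV_t at t = 9.0000: 292.887016
  t * PV_t at t = 10.0000: 8053.360157
Macaulay duration D = 9624.096514 / 1130.605179 = 8.512341
Modified duration = D / (1 + y/m) = 8.512341 / (1 + 0.026000) = 8.296628


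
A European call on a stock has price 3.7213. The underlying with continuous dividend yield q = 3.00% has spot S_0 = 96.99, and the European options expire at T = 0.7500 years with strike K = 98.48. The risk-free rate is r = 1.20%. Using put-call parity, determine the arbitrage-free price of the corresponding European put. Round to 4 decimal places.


Answer: Put price = 6.4869

Derivation:
Put-call parity: C - P = S_0 * exp(-qT) - K * exp(-rT).
S_0 * exp(-qT) = 96.9900 * 0.97775124 = 94.83209250
K * exp(-rT) = 98.4800 * 0.99104038 = 97.59765650
P = C - S*exp(-qT) + K*exp(-rT)
P = 3.7213 - 94.83209250 + 97.59765650 = 6.4869


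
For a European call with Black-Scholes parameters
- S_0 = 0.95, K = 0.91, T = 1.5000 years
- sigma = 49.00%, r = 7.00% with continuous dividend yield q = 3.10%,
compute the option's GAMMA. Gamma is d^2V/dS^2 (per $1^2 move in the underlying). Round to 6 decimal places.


d1 = 0.4692228972; d2 = -0.1309020898
phi(d1) = 0.3573557135; exp(-qT) = 0.9545645606; exp(-rT) = 0.9003245226
Gamma = exp(-qT) * phi(d1) / (S * sigma * sqrt(T)) = 0.9545645606 * 0.3573557135 / (0.9500 * 0.4900 * 1.2247448714) = 0.598330

Answer: Gamma = 0.598330


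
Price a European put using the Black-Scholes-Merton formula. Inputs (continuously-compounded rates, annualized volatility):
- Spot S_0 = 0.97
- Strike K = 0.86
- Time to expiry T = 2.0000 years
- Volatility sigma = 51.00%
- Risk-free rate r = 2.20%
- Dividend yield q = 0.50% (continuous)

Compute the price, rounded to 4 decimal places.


d1 = (ln(S/K) + (r - q + 0.5*sigma^2) * T) / (sigma * sqrt(T)) = 0.57464722
d2 = d1 - sigma * sqrt(T) = -0.14660170
exp(-rT) = 0.95695396; exp(-qT) = 0.99004983
P = K * exp(-rT) * N(-d2) - S_0 * exp(-qT) * N(-d1)
N(-d1) = 0.28276496; N(-d2) = 0.55827679
P = 0.8600 * 0.95695396 * 0.55827679 - 0.9700 * 0.99004983 * 0.28276496 = 0.1879

Answer: Price = 0.1879


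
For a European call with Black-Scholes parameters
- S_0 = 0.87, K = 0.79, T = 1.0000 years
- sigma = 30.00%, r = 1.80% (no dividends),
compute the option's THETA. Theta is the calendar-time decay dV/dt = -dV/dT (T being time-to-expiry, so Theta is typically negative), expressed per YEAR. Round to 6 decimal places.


Answer: Theta = -0.053465

Derivation:
d1 = 0.5315342206; d2 = 0.2315342206
phi(d1) = 0.3463855399; exp(-qT) = 1.0000000000; exp(-rT) = 0.9821610324
Theta = -S*exp(-qT)*phi(d1)*sigma/(2*sqrt(T)) - r*K*exp(-rT)*N(d2) + q*S*exp(-qT)*N(d1)
N(d1) = 0.7024756830; N(d2) = 0.5915500983; sqrt(T) = 1.0000000000
Term 1 = -0.8700 * 1.0000000000 * 0.3463855399 * 0.3000 / (2 * 1.0000000000) = -0.0452033130
Term 2 = -0.0180 * 0.7900 * 0.9821610324 * 0.5915500983 = -0.0082617838
Term 3 = 0 (no dividend yield, q = 0)
Theta = -0.0452033130 + (-0.0082617838) + (0.0000000000) = -0.053465


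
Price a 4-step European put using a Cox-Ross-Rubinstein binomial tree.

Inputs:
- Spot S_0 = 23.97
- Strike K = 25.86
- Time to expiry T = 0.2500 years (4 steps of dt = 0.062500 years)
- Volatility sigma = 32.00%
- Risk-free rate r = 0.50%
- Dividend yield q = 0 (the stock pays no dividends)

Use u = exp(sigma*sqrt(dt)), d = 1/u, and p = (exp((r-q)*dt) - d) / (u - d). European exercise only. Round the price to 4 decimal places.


dt = T/N = 0.062500
u = exp(sigma*sqrt(dt)) = 1.083287; d = 1/u = 0.923116
p = (exp((r-q)*dt) - d) / (u - d) = 0.481962
Discount per step: exp(-r*dt) = 0.999688
Stock lattice S(k, i) with i counting down-moves:
  k=0: S(0,0) = 23.9700
  k=1: S(1,0) = 25.9664; S(1,1) = 22.1271
  k=2: S(2,0) = 28.1291; S(2,1) = 23.9700; S(2,2) = 20.4259
  k=3: S(3,0) = 30.4718; S(3,1) = 25.9664; S(3,2) = 22.1271; S(3,3) = 18.8555
  k=4: S(4,0) = 33.0098; S(4,1) = 28.1291; S(4,2) = 23.9700; S(4,3) = 20.4259; S(4,4) = 17.4058
Terminal payoffs V(N, i) = max(K - S_T, 0):
  V(4,0) = 0.000000; V(4,1) = 0.000000; V(4,2) = 1.890000; V(4,3) = 5.434113; V(4,4) = 8.454208
Backward induction: V(k, i) = exp(-r*dt) * [p * V(k+1, i) + (1-p) * V(k+1, i+1)].
  V(3,0) = exp(-r*dt) * [p*0.000000 + (1-p)*0.000000] = 0.000000
  V(3,1) = exp(-r*dt) * [p*0.000000 + (1-p)*1.890000] = 0.978786
  V(3,2) = exp(-r*dt) * [p*1.890000 + (1-p)*5.434113] = 3.724821
  V(3,3) = exp(-r*dt) * [p*5.434113 + (1-p)*8.454208] = 6.996450
  V(2,0) = exp(-r*dt) * [p*0.000000 + (1-p)*0.978786] = 0.506890
  V(2,1) = exp(-r*dt) * [p*0.978786 + (1-p)*3.724821] = 2.400586
  V(2,2) = exp(-r*dt) * [p*3.724821 + (1-p)*6.996450] = 5.417956
  V(1,0) = exp(-r*dt) * [p*0.506890 + (1-p)*2.400586] = 1.487432
  V(1,1) = exp(-r*dt) * [p*2.400586 + (1-p)*5.417956] = 3.962460
  V(0,0) = exp(-r*dt) * [p*1.487432 + (1-p)*3.962460] = 2.768725

Answer: Price = V(0,0) = 2.7687


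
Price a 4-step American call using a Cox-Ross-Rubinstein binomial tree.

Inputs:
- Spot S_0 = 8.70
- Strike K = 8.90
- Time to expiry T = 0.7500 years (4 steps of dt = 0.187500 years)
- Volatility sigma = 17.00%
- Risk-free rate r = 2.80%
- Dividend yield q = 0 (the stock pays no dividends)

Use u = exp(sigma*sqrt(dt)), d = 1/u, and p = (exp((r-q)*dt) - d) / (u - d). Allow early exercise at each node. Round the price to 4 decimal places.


dt = T/N = 0.187500
u = exp(sigma*sqrt(dt)) = 1.076389; d = 1/u = 0.929032
p = (exp((r-q)*dt) - d) / (u - d) = 0.517327
Discount per step: exp(-r*dt) = 0.994764
Stock lattice S(k, i) with i counting down-moves:
  k=0: S(0,0) = 8.7000
  k=1: S(1,0) = 9.3646; S(1,1) = 8.0826
  k=2: S(2,0) = 10.0799; S(2,1) = 8.7000; S(2,2) = 7.5090
  k=3: S(3,0) = 10.8499; S(3,1) = 9.3646; S(3,2) = 8.0826; S(3,3) = 6.9761
  k=4: S(4,0) = 11.6788; S(4,1) = 10.0799; S(4,2) = 8.7000; S(4,3) = 7.5090; S(4,4) = 6.4810
Terminal payoffs V(N, i) = max(S_T - K, 0):
  V(4,0) = 2.778758; V(4,1) = 1.179940; V(4,2) = 0.000000; V(4,3) = 0.000000; V(4,4) = 0.000000
Backward induction: V(k, i) = exp(-r*dt) * [p * V(k+1, i) + (1-p) * V(k+1, i+1)]; then take max(V_cont, immediate exercise) for American.
  V(3,0) = exp(-r*dt) * [p*2.778758 + (1-p)*1.179940] = 1.996542; exercise = 1.949939; V(3,0) = max -> 1.996542
  V(3,1) = exp(-r*dt) * [p*1.179940 + (1-p)*0.000000] = 0.607218; exercise = 0.464587; V(3,1) = max -> 0.607218
  V(3,2) = exp(-r*dt) * [p*0.000000 + (1-p)*0.000000] = 0.000000; exercise = 0.000000; V(3,2) = max -> 0.000000
  V(3,3) = exp(-r*dt) * [p*0.000000 + (1-p)*0.000000] = 0.000000; exercise = 0.000000; V(3,3) = max -> 0.000000
  V(2,0) = exp(-r*dt) * [p*1.996542 + (1-p)*0.607218] = 1.319009; exercise = 1.179940; V(2,0) = max -> 1.319009
  V(2,1) = exp(-r*dt) * [p*0.607218 + (1-p)*0.000000] = 0.312485; exercise = 0.000000; V(2,1) = max -> 0.312485
  V(2,2) = exp(-r*dt) * [p*0.000000 + (1-p)*0.000000] = 0.000000; exercise = 0.000000; V(2,2) = max -> 0.000000
  V(1,0) = exp(-r*dt) * [p*1.319009 + (1-p)*0.312485] = 0.828824; exercise = 0.464587; V(1,0) = max -> 0.828824
  V(1,1) = exp(-r*dt) * [p*0.312485 + (1-p)*0.000000] = 0.160811; exercise = 0.000000; V(1,1) = max -> 0.160811
  V(0,0) = exp(-r*dt) * [p*0.828824 + (1-p)*0.160811] = 0.503740; exercise = 0.000000; V(0,0) = max -> 0.503740

Answer: Price = V(0,0) = 0.5037


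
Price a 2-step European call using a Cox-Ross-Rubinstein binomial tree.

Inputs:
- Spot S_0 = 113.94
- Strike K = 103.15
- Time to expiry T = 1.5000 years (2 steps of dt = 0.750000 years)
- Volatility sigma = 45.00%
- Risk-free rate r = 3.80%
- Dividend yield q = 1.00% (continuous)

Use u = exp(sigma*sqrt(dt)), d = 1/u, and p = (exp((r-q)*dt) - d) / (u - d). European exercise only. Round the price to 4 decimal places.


dt = T/N = 0.750000
u = exp(sigma*sqrt(dt)) = 1.476555; d = 1/u = 0.677252
p = (exp((r-q)*dt) - d) / (u - d) = 0.430337
Discount per step: exp(-r*dt) = 0.971902
Stock lattice S(k, i) with i counting down-moves:
  k=0: S(0,0) = 113.9400
  k=1: S(1,0) = 168.2386; S(1,1) = 77.1661
  k=2: S(2,0) = 248.4135; S(2,1) = 113.9400; S(2,2) = 52.2609
Terminal payoffs V(N, i) = max(S_T - K, 0):
  V(2,0) = 145.263540; V(2,1) = 10.790000; V(2,2) = 0.000000
Backward induction: V(k, i) = exp(-r*dt) * [p * V(k+1, i) + (1-p) * V(k+1, i+1)].
  V(1,0) = exp(-r*dt) * [p*145.263540 + (1-p)*10.790000] = 66.729845
  V(1,1) = exp(-r*dt) * [p*10.790000 + (1-p)*0.000000] = 4.512874
  V(0,0) = exp(-r*dt) * [p*66.729845 + (1-p)*4.512874] = 30.408071

Answer: Price = V(0,0) = 30.4081


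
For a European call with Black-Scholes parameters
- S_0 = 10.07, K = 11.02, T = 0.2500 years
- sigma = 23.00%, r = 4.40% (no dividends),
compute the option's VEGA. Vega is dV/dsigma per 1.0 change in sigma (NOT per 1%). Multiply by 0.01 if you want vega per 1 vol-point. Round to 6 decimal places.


Answer: Vega = 1.646315

Derivation:
d1 = -0.6307704086; d2 = -0.7457704086
phi(d1) = 0.3269741421; exp(-qT) = 1.0000000000; exp(-rT) = 0.9890602788
Vega = S * exp(-qT) * phi(d1) * sqrt(T) = 10.0700 * 1.0000000000 * 0.3269741421 * 0.5000000000 = 1.646315


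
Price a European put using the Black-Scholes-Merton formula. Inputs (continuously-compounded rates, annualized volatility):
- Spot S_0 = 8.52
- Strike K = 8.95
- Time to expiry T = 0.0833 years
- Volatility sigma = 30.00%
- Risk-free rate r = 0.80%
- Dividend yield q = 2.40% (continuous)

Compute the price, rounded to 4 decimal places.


d1 = (ln(S/K) + (r - q + 0.5*sigma^2) * T) / (sigma * sqrt(T)) = -0.54075618
d2 = d1 - sigma * sqrt(T) = -0.62734139
exp(-rT) = 0.99933382; exp(-qT) = 0.99800280
P = K * exp(-rT) * N(-d2) - S_0 * exp(-qT) * N(-d1)
N(-d1) = 0.70566217; N(-d2) = 0.73478226
P = 8.9500 * 0.99933382 * 0.73478226 - 8.5200 * 0.99800280 * 0.70566217 = 0.5717

Answer: Price = 0.5717


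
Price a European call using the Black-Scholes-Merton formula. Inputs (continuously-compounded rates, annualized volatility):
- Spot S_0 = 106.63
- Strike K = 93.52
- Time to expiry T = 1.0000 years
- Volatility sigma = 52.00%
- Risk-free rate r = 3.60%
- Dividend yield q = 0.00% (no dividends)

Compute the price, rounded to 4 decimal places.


Answer: Price = 29.4069

Derivation:
d1 = (ln(S/K) + (r - q + 0.5*sigma^2) * T) / (sigma * sqrt(T)) = 0.58151842
d2 = d1 - sigma * sqrt(T) = 0.06151842
exp(-rT) = 0.96464029; exp(-qT) = 1.00000000
C = S_0 * exp(-qT) * N(d1) - K * exp(-rT) * N(d2)
N(d1) = 0.71955445; N(d2) = 0.52452683
C = 106.6300 * 1.00000000 * 0.71955445 - 93.5200 * 0.96464029 * 0.52452683 = 29.4069


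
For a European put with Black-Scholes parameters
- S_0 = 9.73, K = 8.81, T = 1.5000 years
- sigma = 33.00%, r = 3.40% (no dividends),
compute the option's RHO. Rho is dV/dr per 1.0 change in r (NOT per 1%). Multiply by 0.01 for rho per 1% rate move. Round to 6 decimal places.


d1 = 0.5740254418; d2 = 0.1698596343
phi(d1) = 0.3383443426; exp(-qT) = 1.0000000000; exp(-rT) = 0.9502786705
N(-d2) = 0.4325602635
Rho = -K*T*exp(-rT)*N(-d2) = -8.8100 * 1.5000 * 0.9502786705 * 0.4325602635 = -5.432063

Answer: Rho = -5.432063


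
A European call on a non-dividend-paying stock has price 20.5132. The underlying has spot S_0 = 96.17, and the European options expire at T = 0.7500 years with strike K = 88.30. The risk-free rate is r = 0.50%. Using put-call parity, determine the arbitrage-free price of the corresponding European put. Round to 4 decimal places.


Put-call parity: C - P = S_0 * exp(-qT) - K * exp(-rT).
S_0 * exp(-qT) = 96.1700 * 1.00000000 = 96.17000000
K * exp(-rT) = 88.3000 * 0.99625702 = 87.96949508
P = C - S*exp(-qT) + K*exp(-rT)
P = 20.5132 - 96.17000000 + 87.96949508 = 12.3127

Answer: Put price = 12.3127


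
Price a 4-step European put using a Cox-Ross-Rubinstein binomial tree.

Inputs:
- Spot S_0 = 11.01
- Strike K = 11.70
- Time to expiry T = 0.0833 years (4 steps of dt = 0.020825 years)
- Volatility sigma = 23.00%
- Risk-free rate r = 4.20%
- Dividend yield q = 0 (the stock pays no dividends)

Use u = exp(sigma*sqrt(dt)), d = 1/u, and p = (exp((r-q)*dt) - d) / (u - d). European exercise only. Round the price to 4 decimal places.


Answer: Price = V(0,0) = 0.7224

Derivation:
dt = T/N = 0.020825
u = exp(sigma*sqrt(dt)) = 1.033748; d = 1/u = 0.967354
p = (exp((r-q)*dt) - d) / (u - d) = 0.504882
Discount per step: exp(-r*dt) = 0.999126
Stock lattice S(k, i) with i counting down-moves:
  k=0: S(0,0) = 11.0100
  k=1: S(1,0) = 11.3816; S(1,1) = 10.6506
  k=2: S(2,0) = 11.7657; S(2,1) = 11.0100; S(2,2) = 10.3029
  k=3: S(3,0) = 12.1627; S(3,1) = 11.3816; S(3,2) = 10.6506; S(3,3) = 9.9665
  k=4: S(4,0) = 12.5732; S(4,1) = 11.7657; S(4,2) = 11.0100; S(4,3) = 10.3029; S(4,4) = 9.6411
Terminal payoffs V(N, i) = max(K - S_T, 0):
  V(4,0) = 0.000000; V(4,1) = 0.000000; V(4,2) = 0.690000; V(4,3) = 1.397136; V(4,4) = 2.058854
Backward induction: V(k, i) = exp(-r*dt) * [p * V(k+1, i) + (1-p) * V(k+1, i+1)].
  V(3,0) = exp(-r*dt) * [p*0.000000 + (1-p)*0.000000] = 0.000000
  V(3,1) = exp(-r*dt) * [p*0.000000 + (1-p)*0.690000] = 0.341332
  V(3,2) = exp(-r*dt) * [p*0.690000 + (1-p)*1.397136] = 1.039206
  V(3,3) = exp(-r*dt) * [p*1.397136 + (1-p)*2.058854] = 1.723256
  V(2,0) = exp(-r*dt) * [p*0.000000 + (1-p)*0.341332] = 0.168852
  V(2,1) = exp(-r*dt) * [p*0.341332 + (1-p)*1.039206] = 0.686261
  V(2,2) = exp(-r*dt) * [p*1.039206 + (1-p)*1.723256] = 1.376687
  V(1,0) = exp(-r*dt) * [p*0.168852 + (1-p)*0.686261] = 0.424659
  V(1,1) = exp(-r*dt) * [p*0.686261 + (1-p)*1.376687] = 1.027204
  V(0,0) = exp(-r*dt) * [p*0.424659 + (1-p)*1.027204] = 0.722358


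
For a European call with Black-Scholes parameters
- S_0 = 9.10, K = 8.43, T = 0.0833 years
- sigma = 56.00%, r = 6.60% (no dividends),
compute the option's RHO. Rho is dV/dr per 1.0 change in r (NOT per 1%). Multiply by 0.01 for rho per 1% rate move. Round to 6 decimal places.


d1 = 0.5880058535; d2 = 0.4263801130
phi(d1) = 0.3356071582; exp(-qT) = 1.0000000000; exp(-rT) = 0.9945172852
N(d2) = 0.6650845549
Rho = K*T*exp(-rT)*N(d2) = 8.4300 * 0.0833 * 0.9945172852 * 0.6650845549 = 0.464474

Answer: Rho = 0.464474


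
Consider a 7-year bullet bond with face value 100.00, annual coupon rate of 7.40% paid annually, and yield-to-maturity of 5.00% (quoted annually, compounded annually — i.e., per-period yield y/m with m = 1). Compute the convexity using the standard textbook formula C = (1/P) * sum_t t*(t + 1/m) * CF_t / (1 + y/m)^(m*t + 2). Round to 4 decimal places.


Answer: Convexity = 39.2880

Derivation:
Coupon per period c = face * coupon_rate / m = 7.400000
Periods per year m = 1; per-period yield y/m = 0.050000
Number of cashflows N = 7
Cashflows (t years, CF_t, discount factor 1/(1+y/m)^(m*t), PV):
  t = 1.0000: CF_t = 7.400000, DF = 0.952381, PV = 7.047619
  t = 2.0000: CF_t = 7.400000, DF = 0.907029, PV = 6.712018
  t = 3.0000: CF_t = 7.400000, DF = 0.863838, PV = 6.392398
  t = 4.0000: CF_t = 7.400000, DF = 0.822702, PV = 6.087998
  t = 5.0000: CF_t = 7.400000, DF = 0.783526, PV = 5.798094
  t = 6.0000: CF_t = 7.400000, DF = 0.746215, PV = 5.521994
  t = 7.0000: CF_t = 107.400000, DF = 0.710681, PV = 76.327175
Price P = sum_t PV_t = 113.887296
Convexity numerator sum_t t*(t + 1/m) * CF_t / (1+y/m)^(m*t + 2):
  t = 1.0000: term = 12.784796
  t = 2.0000: term = 36.527990
  t = 3.0000: term = 69.577124
  t = 4.0000: term = 110.439879
  t = 5.0000: term = 157.771255
  t = 6.0000: term = 210.361674
  t = 7.0000: term = 3876.935866
Convexity = (1/P) * sum = 4474.398583 / 113.887296 = 39.287952


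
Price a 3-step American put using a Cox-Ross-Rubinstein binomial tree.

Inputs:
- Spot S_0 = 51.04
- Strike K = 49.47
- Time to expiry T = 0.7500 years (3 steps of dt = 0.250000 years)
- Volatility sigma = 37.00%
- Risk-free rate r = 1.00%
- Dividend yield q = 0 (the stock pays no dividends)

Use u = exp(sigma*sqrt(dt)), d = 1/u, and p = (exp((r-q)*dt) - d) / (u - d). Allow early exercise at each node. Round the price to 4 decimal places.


dt = T/N = 0.250000
u = exp(sigma*sqrt(dt)) = 1.203218; d = 1/u = 0.831104
p = (exp((r-q)*dt) - d) / (u - d) = 0.460608
Discount per step: exp(-r*dt) = 0.997503
Stock lattice S(k, i) with i counting down-moves:
  k=0: S(0,0) = 51.0400
  k=1: S(1,0) = 61.4123; S(1,1) = 42.4196
  k=2: S(2,0) = 73.8924; S(2,1) = 51.0400; S(2,2) = 35.2551
  k=3: S(3,0) = 88.9087; S(3,1) = 61.4123; S(3,2) = 42.4196; S(3,3) = 29.3006
Terminal payoffs V(N, i) = max(K - S_T, 0):
  V(3,0) = 0.000000; V(3,1) = 0.000000; V(3,2) = 7.050437; V(3,3) = 20.169352
Backward induction: V(k, i) = exp(-r*dt) * [p * V(k+1, i) + (1-p) * V(k+1, i+1)]; then take max(V_cont, immediate exercise) for American.
  V(2,0) = exp(-r*dt) * [p*0.000000 + (1-p)*0.000000] = 0.000000; exercise = 0.000000; V(2,0) = max -> 0.000000
  V(2,1) = exp(-r*dt) * [p*0.000000 + (1-p)*7.050437] = 3.793452; exercise = 0.000000; V(2,1) = max -> 3.793452
  V(2,2) = exp(-r*dt) * [p*7.050437 + (1-p)*20.169352] = 14.091399; exercise = 14.214920; V(2,2) = max -> 14.214920
  V(1,0) = exp(-r*dt) * [p*0.000000 + (1-p)*3.793452] = 2.041048; exercise = 0.000000; V(1,0) = max -> 2.041048
  V(1,1) = exp(-r*dt) * [p*3.793452 + (1-p)*14.214920] = 9.391199; exercise = 7.050437; V(1,1) = max -> 9.391199
  V(0,0) = exp(-r*dt) * [p*2.041048 + (1-p)*9.391199] = 5.990663; exercise = 0.000000; V(0,0) = max -> 5.990663

Answer: Price = V(0,0) = 5.9907
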